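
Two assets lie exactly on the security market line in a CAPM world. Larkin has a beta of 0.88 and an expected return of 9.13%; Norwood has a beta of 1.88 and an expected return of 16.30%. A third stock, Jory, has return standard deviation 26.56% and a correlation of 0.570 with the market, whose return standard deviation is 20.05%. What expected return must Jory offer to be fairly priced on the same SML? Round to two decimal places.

8.23%

MRP = (16.30% − 9.13%) / (1.88 − 0.88) = 7.1700%
R_f = 9.13% − 0.88 × 7.1700% = 2.8204%
β_Jory = ρ·σ_i/σ_m = 0.570 × 26.56 / 20.05 = 0.7551
E(R_Jory) = R_f + β × MRP = 2.8204% + 0.7551 × 7.1700% = 8.23%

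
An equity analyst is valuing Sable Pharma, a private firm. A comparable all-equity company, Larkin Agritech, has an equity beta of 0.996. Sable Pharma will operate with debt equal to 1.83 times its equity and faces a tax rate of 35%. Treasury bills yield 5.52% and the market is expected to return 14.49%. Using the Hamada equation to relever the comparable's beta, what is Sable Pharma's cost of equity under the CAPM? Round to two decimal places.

25.08%

β_L = β_U × [1 + (1 − t)(D/E)] = 0.996 × [1 + (1 − 0.35) × 1.83]
    = 0.996 × [1 + 0.65 × 1.83] = 0.996 × 2.1895 = 2.1807
MRP = 14.49% − 5.52% = 8.97%
E(R) = R_f + β_L × MRP = 5.52% + 2.1807 × 8.97% = 25.08%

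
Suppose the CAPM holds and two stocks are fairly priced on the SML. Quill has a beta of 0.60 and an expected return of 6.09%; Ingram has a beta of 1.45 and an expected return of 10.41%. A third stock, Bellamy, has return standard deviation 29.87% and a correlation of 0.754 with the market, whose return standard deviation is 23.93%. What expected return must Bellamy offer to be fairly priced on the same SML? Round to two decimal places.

7.82%

MRP = (10.41% − 6.09%) / (1.45 − 0.60) = 5.0824%
R_f = 6.09% − 0.60 × 5.0824% = 3.0406%
β_Bellamy = ρ·σ_i/σ_m = 0.754 × 29.87 / 23.93 = 0.9412
E(R_Bellamy) = R_f + β × MRP = 3.0406% + 0.9412 × 5.0824% = 7.82%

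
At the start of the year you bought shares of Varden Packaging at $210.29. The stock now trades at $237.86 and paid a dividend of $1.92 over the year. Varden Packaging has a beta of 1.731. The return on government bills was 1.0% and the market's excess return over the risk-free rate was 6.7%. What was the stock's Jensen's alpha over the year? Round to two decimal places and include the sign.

+1.43%

Realised HPR = (P1 + D1 − P0) / P0 = (237.86 + 1.92 − 210.29) / 210.29 = 29.49 / 210.29 = 14.0235%
CAPM required = R_f + β·MRP = 1.0% + 1.731 × 6.7% = 12.5977%
α = realised − required = 14.0235% − 12.5977% = +1.43%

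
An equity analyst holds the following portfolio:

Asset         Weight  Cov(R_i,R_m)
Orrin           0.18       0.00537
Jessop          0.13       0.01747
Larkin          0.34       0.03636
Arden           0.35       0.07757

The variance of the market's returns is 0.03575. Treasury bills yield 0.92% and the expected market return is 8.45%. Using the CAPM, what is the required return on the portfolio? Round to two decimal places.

9.92%

β_Orrin = 0.00537 / 0.03575 = 0.1502
β_Jessop = 0.01747 / 0.03575 = 0.4887
β_Larkin = 0.03636 / 0.03575 = 1.0171
β_Arden = 0.07757 / 0.03575 = 2.1698
β_P = Σ w_i β_i = 0.18×0.1502 + 0.13×0.4887 + 0.34×1.0171 + 0.35×2.1698 = 1.1958
MRP = 8.45% − 0.92% = 7.53%
E(R_P) = R_f + β_P × MRP = 0.92% + 1.1958 × 7.53% = 9.92%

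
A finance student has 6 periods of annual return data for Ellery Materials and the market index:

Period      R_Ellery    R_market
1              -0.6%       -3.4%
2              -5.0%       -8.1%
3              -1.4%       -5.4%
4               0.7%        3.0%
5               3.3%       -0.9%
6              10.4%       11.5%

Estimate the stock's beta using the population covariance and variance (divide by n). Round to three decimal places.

Mean R_i = (-0.6 − 5.0 − 1.4 + 0.7 + 3.3 + 10.4) / 6 = 1.2333%
Mean R_m = (-3.4 − 8.1 − 5.4 + 3.0 − 0.9 + 11.5) / 6 = -0.5500%
Σ(R_i − R̄_i)(R_m − R̄_m) = 172.9000  ⇒  Cov = 172.9000 / 6 = 28.8167
Σ(R_m − R̄_m)² = 246.5750  ⇒  Var(R_m) = 246.5750 / 6 = 41.0958
β = Cov / Var(R_m) = 28.8167 / 41.0958 = 0.7012

0.701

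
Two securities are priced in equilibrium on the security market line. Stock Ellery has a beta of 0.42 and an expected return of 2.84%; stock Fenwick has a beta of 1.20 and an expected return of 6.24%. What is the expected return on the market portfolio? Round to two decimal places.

Both satisfy E(R) = R_f + β·MRP, so the slope of the SML is
MRP = (6.24% − 2.84%) / (1.20 − 0.42) = 3.40% / 0.78 = 4.3590%
R_f = E(R_Ellery) − β_Ellery·MRP = 2.84% − 0.42 × 4.3590% = 1.0092%
E(R_m) = R_f + MRP = 1.0092% + 4.3590% = 5.37%

5.37%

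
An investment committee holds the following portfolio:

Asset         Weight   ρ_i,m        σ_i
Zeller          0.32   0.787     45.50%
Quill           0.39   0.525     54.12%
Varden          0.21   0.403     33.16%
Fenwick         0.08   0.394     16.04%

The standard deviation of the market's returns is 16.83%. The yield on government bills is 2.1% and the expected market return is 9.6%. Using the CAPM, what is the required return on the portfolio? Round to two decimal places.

13.62%

β_Zeller = 0.787 × 45.50% / 16.83% = 2.1277
β_Quill = 0.525 × 54.12% / 16.83% = 1.6882
β_Varden = 0.403 × 33.16% / 16.83% = 0.7940
β_Fenwick = 0.394 × 16.04% / 16.83% = 0.3755
β_P = Σ w_i β_i = 0.32×2.1277 + 0.39×1.6882 + 0.21×0.7940 + 0.08×0.3755 = 1.5360
MRP = 9.6% − 2.1% = 7.50%
E(R_P) = R_f + β_P × MRP = 2.1% + 1.5360 × 7.5% = 13.62%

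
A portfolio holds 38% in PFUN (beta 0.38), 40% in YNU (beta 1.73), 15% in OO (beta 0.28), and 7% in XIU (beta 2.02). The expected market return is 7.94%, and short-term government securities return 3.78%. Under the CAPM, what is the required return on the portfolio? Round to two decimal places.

β_P = Σ w_i β_i = 0.38×0.38 + 0.40×1.73 + 0.15×0.28 + 0.07×2.02 = 1.0198
MRP = 7.94% − 3.78% = 4.16%
E(R_P) = R_f + β_P × MRP = 3.78% + 1.0198 × 4.16% = 8.02%

8.02%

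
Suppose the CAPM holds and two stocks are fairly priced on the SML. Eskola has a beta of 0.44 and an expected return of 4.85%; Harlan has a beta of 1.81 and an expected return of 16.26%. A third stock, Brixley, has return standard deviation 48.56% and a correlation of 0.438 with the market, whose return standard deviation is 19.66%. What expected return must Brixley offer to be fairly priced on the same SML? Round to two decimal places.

MRP = (16.26% − 4.85%) / (1.81 − 0.44) = 8.3285%
R_f = 4.85% − 0.44 × 8.3285% = 1.1855%
β_Brixley = ρ·σ_i/σ_m = 0.438 × 48.56 / 19.66 = 1.0819
E(R_Brixley) = R_f + β × MRP = 1.1855% + 1.0819 × 8.3285% = 10.20%

10.20%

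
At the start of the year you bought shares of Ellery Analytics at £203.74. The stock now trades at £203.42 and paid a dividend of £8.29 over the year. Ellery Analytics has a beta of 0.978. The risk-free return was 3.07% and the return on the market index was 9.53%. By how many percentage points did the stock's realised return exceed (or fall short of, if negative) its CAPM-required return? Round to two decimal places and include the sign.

Realised HPR = (P1 + D1 − P0) / P0 = (203.42 + 8.29 − 203.74) / 203.74 = 7.97 / 203.74 = 3.9118%
MRP = 9.53% − 3.07% = 6.46%
CAPM required = R_f + β·MRP = 3.07% + 0.978 × 6.46% = 9.38788%
α = realised − required = 3.9118% − 9.38788% = -5.48%

-5.48%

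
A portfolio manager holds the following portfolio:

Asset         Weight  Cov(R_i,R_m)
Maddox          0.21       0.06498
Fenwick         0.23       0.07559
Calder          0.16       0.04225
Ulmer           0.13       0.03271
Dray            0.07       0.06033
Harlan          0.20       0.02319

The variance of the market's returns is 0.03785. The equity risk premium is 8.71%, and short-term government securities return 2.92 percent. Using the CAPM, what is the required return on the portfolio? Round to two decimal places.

14.63%

β_Maddox = 0.06498 / 0.03785 = 1.7168
β_Fenwick = 0.07559 / 0.03785 = 1.9971
β_Calder = 0.04225 / 0.03785 = 1.1162
β_Ulmer = 0.03271 / 0.03785 = 0.8642
β_Dray = 0.06033 / 0.03785 = 1.5939
β_Harlan = 0.02319 / 0.03785 = 0.6127
β_P = Σ w_i β_i = 0.21×1.7168 + 0.23×1.9971 + 0.16×1.1162 + 0.13×0.8642 + 0.07×1.5939 + 0.20×0.6127 = 1.3449
E(R_P) = R_f + β_P × MRP = 2.92% + 1.3449 × 8.71% = 14.63%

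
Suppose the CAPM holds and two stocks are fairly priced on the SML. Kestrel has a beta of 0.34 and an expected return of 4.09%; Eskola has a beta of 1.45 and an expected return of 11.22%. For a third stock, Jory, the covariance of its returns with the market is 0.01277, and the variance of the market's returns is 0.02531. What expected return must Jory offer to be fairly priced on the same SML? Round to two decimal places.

MRP = (11.22% − 4.09%) / (1.45 − 0.34) = 6.4234%
R_f = 4.09% − 0.34 × 6.4234% = 1.9060%
β_Jory = Cov / Var(R_m) = 0.01277 / 0.02531 = 0.5045
E(R_Jory) = R_f + β × MRP = 1.9060% + 0.5045 × 6.4234% = 5.15%

5.15%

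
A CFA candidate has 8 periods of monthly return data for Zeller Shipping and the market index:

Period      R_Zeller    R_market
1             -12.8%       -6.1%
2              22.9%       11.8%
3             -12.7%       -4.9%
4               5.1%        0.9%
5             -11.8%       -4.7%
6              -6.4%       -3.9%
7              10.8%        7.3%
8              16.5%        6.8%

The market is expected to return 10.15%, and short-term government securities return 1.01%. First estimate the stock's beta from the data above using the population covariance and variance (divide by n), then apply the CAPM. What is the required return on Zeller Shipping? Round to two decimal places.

Mean R_i = (-12.8 + 22.9 − 12.7 + 5.1 − 11.8 − 6.4 + 10.8 + 16.5) / 8 = 1.4500%
Mean R_m = (-6.1 + 11.8 − 4.9 + 0.9 − 4.7 − 3.9 + 7.3 + 6.8) / 8 = 0.9000%
Σ(R_i − R̄_i)(R_m − R̄_m) = 676.1400  ⇒  Cov = 676.1400 / 8 = 84.5175
Σ(R_m − R̄_m)² = 331.6200  ⇒  Var(R_m) = 331.6200 / 8 = 41.4525
β = Cov / Var(R_m) = 84.5175 / 41.4525 = 2.0389
MRP = 10.15% − 1.01% = 9.14%
E(R) = R_f + β × MRP = 1.01% + 2.0389 × 9.14% = 19.65%

19.65%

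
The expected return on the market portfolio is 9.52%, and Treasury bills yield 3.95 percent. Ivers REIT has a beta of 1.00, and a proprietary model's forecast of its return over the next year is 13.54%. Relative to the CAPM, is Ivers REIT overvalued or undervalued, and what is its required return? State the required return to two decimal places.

MRP = 9.52% − 3.95% = 5.57%
Required return = R_f + β·MRP = 3.95% + 1.00 × 5.57% = 9.52%
Forecast 13.54% > required 9.52% → the stock plots above the SML → undervalued.

Undervalued; required return 9.52%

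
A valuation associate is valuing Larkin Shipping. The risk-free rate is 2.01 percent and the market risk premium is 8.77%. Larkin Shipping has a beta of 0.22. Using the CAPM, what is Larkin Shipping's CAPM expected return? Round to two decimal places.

3.94%

E(R) = R_f + β × MRP = 2.01% + 0.22 × 8.77% = 3.94%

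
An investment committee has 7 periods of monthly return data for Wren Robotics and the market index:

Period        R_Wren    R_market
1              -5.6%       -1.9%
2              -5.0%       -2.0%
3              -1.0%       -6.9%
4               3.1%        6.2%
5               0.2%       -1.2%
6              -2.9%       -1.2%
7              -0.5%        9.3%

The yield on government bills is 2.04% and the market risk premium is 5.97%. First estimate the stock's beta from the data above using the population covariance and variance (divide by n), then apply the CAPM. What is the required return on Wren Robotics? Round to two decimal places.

Mean R_i = (-5.6 − 5.0 − 1.0 + 3.1 + 0.2 − 2.9 − 0.5) / 7 = -1.6714%
Mean R_m = (-1.9 − 2.0 − 6.9 + 6.2 − 1.2 − 1.2 + 9.3) / 7 = 0.3286%
Σ(R_i − R̄_i)(R_m − R̄_m) = 49.1943  ⇒  Cov = 49.1943 / 7 = 7.0278
Σ(R_m − R̄_m)² = 182.2743  ⇒  Var(R_m) = 182.2743 / 7 = 26.0392
β = Cov / Var(R_m) = 7.0278 / 26.0392 = 0.2699
E(R) = R_f + β × MRP = 2.04% + 0.2699 × 5.97% = 3.65%

3.65%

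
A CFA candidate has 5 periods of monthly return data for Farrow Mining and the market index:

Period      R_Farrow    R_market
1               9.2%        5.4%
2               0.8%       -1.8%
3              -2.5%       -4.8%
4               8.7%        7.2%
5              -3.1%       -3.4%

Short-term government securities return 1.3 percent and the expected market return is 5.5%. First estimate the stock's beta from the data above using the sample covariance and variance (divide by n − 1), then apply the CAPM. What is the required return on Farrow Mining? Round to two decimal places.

5.83%

Mean R_i = (9.2 + 0.8 − 2.5 + 8.7 − 3.1) / 5 = 2.6200%
Mean R_m = (5.4 − 1.8 − 4.8 + 7.2 − 3.4) / 5 = 0.5200%
Σ(R_i − R̄_i)(R_m − R̄_m) = 126.6080  ⇒  Cov = 126.6080 / 4 = 31.6520
Σ(R_m − R̄_m)² = 117.4880  ⇒  Var(R_m) = 117.4880 / 4 = 29.3720
β = Cov / Var(R_m) = 31.6520 / 29.3720 = 1.0776
MRP = 5.5% − 1.3% = 4.20%
E(R) = R_f + β × MRP = 1.3% + 1.0776 × 4.2% = 5.83%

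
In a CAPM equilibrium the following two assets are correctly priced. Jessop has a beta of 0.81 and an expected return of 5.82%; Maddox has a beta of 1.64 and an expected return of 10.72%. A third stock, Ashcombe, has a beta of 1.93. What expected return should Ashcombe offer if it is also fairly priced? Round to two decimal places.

MRP (SML slope) = (10.72% − 5.82%) / (1.64 − 0.81) = 4.90% / 0.83 = 5.9036%
R_f (intercept) = 5.82% − 0.81 × 5.9036% = 1.0381%
E(R_Ashcombe) = R_f + β × MRP = 1.0381% + 1.93 × 5.9036% = 12.43%

12.43%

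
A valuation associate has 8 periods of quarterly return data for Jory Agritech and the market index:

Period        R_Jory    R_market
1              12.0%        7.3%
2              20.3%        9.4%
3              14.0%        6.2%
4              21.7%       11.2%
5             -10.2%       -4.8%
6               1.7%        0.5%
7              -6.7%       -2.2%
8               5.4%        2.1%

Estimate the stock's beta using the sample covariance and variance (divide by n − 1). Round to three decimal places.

2.055

Mean R_i = (12.0 + 20.3 + 14.0 + 21.7 − 10.2 + 1.7 − 6.7 + 5.4) / 8 = 7.2750%
Mean R_m = (7.3 + 9.4 + 6.2 + 11.2 − 4.8 + 0.5 − 2.2 + 2.1) / 8 = 3.7125%
Σ(R_i − R̄_i)(R_m − R̄_m) = 468.0825  ⇒  Cov = 468.0825 / 7 = 66.8689
Σ(R_m − R̄_m)² = 227.8088  ⇒  Var(R_m) = 227.8088 / 7 = 32.5441
β = Cov / Var(R_m) = 66.8689 / 32.5441 = 2.0547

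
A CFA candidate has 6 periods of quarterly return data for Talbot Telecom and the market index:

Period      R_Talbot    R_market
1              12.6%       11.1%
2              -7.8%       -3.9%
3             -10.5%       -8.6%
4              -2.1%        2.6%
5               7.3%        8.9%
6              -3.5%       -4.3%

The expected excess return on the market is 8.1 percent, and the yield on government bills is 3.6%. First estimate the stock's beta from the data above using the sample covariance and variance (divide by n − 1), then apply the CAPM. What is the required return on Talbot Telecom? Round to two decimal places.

Mean R_i = (12.6 − 7.8 − 10.5 − 2.1 + 7.3 − 3.5) / 6 = -0.6667%
Mean R_m = (11.1 − 3.9 − 8.6 + 2.6 + 8.9 − 4.3) / 6 = 0.9667%
Σ(R_i − R̄_i)(R_m − R̄_m) = 339.0067  ⇒  Cov = 339.0067 / 5 = 67.8013
Σ(R_m − R̄_m)² = 311.2333  ⇒  Var(R_m) = 311.2333 / 5 = 62.2467
β = Cov / Var(R_m) = 67.8013 / 62.2467 = 1.0892
E(R) = R_f + β × MRP = 3.6% + 1.0892 × 8.1% = 12.42%

12.42%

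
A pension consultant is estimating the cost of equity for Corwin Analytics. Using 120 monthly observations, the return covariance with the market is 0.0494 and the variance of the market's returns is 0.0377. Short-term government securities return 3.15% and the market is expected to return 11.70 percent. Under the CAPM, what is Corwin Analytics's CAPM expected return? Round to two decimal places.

14.35%

β = Cov(R_i, R_m) / Var(R_m) = 0.0494 / 0.0377 = 1.3103
MRP = 11.70% − 3.15% = 8.55%
E(R) = R_f + β × MRP = 3.15% + 1.3103 × 8.55% = 14.35%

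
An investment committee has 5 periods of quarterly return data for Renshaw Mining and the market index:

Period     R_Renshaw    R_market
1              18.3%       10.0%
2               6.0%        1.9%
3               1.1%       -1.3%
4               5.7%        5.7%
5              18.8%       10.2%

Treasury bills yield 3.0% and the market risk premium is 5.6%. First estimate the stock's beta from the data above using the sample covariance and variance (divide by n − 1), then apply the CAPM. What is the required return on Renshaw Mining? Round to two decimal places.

Mean R_i = (18.3 + 6.0 + 1.1 + 5.7 + 18.8) / 5 = 9.9800%
Mean R_m = (10.0 + 1.9 − 1.3 + 5.7 + 10.2) / 5 = 5.3000%
Σ(R_i − R̄_i)(R_m − R̄_m) = 152.7500  ⇒  Cov = 152.7500 / 4 = 38.1875
Σ(R_m − R̄_m)² = 101.3800  ⇒  Var(R_m) = 101.3800 / 4 = 25.3450
β = Cov / Var(R_m) = 38.1875 / 25.3450 = 1.5067
E(R) = R_f + β × MRP = 3.0% + 1.5067 × 5.6% = 11.44%

11.44%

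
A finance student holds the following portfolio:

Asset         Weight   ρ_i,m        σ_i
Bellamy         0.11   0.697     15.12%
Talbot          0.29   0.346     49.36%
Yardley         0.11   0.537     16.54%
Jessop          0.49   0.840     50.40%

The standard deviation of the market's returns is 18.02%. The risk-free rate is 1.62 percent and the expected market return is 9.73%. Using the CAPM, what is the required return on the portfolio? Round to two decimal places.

β_Bellamy = 0.697 × 15.12% / 18.02% = 0.5848
β_Talbot = 0.346 × 49.36% / 18.02% = 0.9478
β_Yardley = 0.537 × 16.54% / 18.02% = 0.4929
β_Jessop = 0.840 × 50.40% / 18.02% = 2.3494
β_P = Σ w_i β_i = 0.11×0.5848 + 0.29×0.9478 + 0.11×0.4929 + 0.49×2.3494 = 1.5446
MRP = 9.73% − 1.62% = 8.11%
E(R_P) = R_f + β_P × MRP = 1.62% + 1.5446 × 8.11% = 14.15%

14.15%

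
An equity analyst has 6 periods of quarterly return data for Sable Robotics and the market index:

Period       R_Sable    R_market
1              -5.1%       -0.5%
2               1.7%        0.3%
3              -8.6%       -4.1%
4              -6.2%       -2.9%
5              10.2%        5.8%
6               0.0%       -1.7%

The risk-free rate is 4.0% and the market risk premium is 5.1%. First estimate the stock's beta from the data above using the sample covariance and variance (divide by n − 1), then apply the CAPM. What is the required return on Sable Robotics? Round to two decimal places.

13.39%

Mean R_i = (-5.1 + 1.7 − 8.6 − 6.2 + 10.2 + 0.0) / 6 = -1.3333%
Mean R_m = (-0.5 + 0.3 − 4.1 − 2.9 + 5.8 − 1.7) / 6 = -0.5167%
Σ(R_i − R̄_i)(R_m − R̄_m) = 111.3267  ⇒  Cov = 111.3267 / 5 = 22.2653
Σ(R_m − R̄_m)² = 60.4883  ⇒  Var(R_m) = 60.4883 / 5 = 12.0977
β = Cov / Var(R_m) = 22.2653 / 12.0977 = 1.8405
E(R) = R_f + β × MRP = 4.0% + 1.8405 × 5.1% = 13.39%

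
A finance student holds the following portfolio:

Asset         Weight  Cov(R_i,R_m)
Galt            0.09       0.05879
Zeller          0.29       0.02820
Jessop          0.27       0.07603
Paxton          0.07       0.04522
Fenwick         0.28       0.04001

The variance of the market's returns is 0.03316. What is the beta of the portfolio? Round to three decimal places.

1.459

β_Galt = 0.05879 / 0.03316 = 1.7729
β_Zeller = 0.02820 / 0.03316 = 0.8504
β_Jessop = 0.07603 / 0.03316 = 2.2928
β_Paxton = 0.04522 / 0.03316 = 1.3637
β_Fenwick = 0.04001 / 0.03316 = 1.2066
β_P = Σ w_i β_i = 0.09×1.7729 + 0.29×0.8504 + 0.27×2.2928 + 0.07×1.3637 + 0.28×1.2066 = 1.4585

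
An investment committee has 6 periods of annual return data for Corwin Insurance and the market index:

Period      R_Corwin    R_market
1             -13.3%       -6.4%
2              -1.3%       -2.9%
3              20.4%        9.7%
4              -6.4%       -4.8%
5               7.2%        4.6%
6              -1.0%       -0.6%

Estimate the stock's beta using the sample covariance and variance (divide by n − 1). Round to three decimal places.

Mean R_i = (-13.3 − 1.3 + 20.4 − 6.4 + 7.2 − 1.0) / 6 = 0.9333%
Mean R_m = (-6.4 − 2.9 + 9.7 − 4.8 + 4.6 − 0.6) / 6 = -0.0667%
Σ(R_i − R̄_i)(R_m − R̄_m) = 351.5833  ⇒  Cov = 351.5833 / 5 = 70.3167
Σ(R_m − R̄_m)² = 187.9933  ⇒  Var(R_m) = 187.9933 / 5 = 37.5987
β = Cov / Var(R_m) = 70.3167 / 37.5987 = 1.8702

1.870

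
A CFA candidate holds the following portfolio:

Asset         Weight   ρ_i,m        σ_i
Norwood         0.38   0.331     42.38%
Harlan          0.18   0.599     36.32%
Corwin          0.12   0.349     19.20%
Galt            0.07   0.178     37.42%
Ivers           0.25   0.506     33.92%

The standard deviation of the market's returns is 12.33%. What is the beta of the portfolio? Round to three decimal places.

1.201

β_Norwood = 0.331 × 42.38% / 12.33% = 1.1377
β_Harlan = 0.599 × 36.32% / 12.33% = 1.7645
β_Corwin = 0.349 × 19.20% / 12.33% = 0.5435
β_Galt = 0.178 × 37.42% / 12.33% = 0.5402
β_Ivers = 0.506 × 33.92% / 12.33% = 1.3920
β_P = Σ w_i β_i = 0.38×1.1377 + 0.18×1.7645 + 0.12×0.5435 + 0.07×0.5402 + 0.25×1.3920 = 1.2010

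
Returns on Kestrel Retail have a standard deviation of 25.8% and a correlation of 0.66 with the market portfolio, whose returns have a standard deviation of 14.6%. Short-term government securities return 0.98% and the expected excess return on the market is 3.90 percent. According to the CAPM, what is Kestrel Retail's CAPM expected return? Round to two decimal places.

β = ρ × σ_i / σ_m = 0.66 × 25.8% / 14.6% = 1.1663
E(R) = 0.98% + 1.1663 × 3.90% = 5.53%

5.53%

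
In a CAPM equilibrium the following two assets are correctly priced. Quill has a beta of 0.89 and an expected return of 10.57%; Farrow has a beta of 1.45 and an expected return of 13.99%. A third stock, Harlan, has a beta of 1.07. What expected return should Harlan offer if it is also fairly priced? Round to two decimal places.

11.67%

MRP (SML slope) = (13.99% − 10.57%) / (1.45 − 0.89) = 3.42% / 0.56 = 6.1071%
R_f (intercept) = 10.57% − 0.89 × 6.1071% = 5.1347%
E(R_Harlan) = R_f + β × MRP = 5.1347% + 1.07 × 6.1071% = 11.67%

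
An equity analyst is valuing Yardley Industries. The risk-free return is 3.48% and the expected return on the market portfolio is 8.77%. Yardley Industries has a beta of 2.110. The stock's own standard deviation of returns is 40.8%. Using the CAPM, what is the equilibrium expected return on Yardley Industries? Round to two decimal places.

14.64%

Market risk premium = E(R_m) − R_f = 8.77% − 3.48% = 5.29%
E(R) = R_f + β × MRP = 3.48% + 2.110 × 5.29% = 14.64%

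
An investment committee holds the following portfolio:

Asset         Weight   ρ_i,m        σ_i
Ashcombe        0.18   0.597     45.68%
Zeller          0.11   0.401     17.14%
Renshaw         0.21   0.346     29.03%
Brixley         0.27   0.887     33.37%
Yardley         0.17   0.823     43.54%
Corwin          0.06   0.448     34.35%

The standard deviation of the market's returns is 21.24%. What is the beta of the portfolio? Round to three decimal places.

β_Ashcombe = 0.597 × 45.68% / 21.24% = 1.2839
β_Zeller = 0.401 × 17.14% / 21.24% = 0.3236
β_Renshaw = 0.346 × 29.03% / 21.24% = 0.4729
β_Brixley = 0.887 × 33.37% / 21.24% = 1.3936
β_Yardley = 0.823 × 43.54% / 21.24% = 1.6871
β_Corwin = 0.448 × 34.35% / 21.24% = 0.7245
β_P = Σ w_i β_i = 0.18×1.2839 + 0.11×0.3236 + 0.21×0.4729 + 0.27×1.3936 + 0.17×1.6871 + 0.06×0.7245 = 1.0726

1.073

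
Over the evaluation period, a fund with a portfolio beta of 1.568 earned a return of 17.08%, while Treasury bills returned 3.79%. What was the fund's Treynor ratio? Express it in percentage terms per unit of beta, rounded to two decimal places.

Treynor = (R_P − R_f) / β_P = (17.08% − 3.79%) / 1.5680 = 13.29% / 1.5680 = 8.48%

8.48%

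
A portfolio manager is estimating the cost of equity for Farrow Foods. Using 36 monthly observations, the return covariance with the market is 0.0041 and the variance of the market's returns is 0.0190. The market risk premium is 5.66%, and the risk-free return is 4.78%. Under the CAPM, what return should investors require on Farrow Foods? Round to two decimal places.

β = Cov(R_i, R_m) / Var(R_m) = 0.0041 / 0.0190 = 0.2158
E(R) = R_f + β × MRP = 4.78% + 0.2158 × 5.66% = 6.00%

6.00%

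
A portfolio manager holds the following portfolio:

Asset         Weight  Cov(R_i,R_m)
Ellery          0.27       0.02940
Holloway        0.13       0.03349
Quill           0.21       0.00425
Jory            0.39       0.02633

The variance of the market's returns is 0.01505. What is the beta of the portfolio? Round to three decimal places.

1.558

β_Ellery = 0.02940 / 0.01505 = 1.9535
β_Holloway = 0.03349 / 0.01505 = 2.2252
β_Quill = 0.00425 / 0.01505 = 0.2824
β_Jory = 0.02633 / 0.01505 = 1.7495
β_P = Σ w_i β_i = 0.27×1.9535 + 0.13×2.2252 + 0.21×0.2824 + 0.39×1.7495 = 1.5583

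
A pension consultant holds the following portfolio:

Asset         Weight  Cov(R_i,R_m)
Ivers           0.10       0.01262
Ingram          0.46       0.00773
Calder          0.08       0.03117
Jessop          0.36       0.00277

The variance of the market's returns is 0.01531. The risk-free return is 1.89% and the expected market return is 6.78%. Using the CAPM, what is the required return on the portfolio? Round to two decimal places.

β_Ivers = 0.01262 / 0.01531 = 0.8243
β_Ingram = 0.00773 / 0.01531 = 0.5049
β_Calder = 0.03117 / 0.01531 = 2.0359
β_Jessop = 0.00277 / 0.01531 = 0.1809
β_P = Σ w_i β_i = 0.10×0.8243 + 0.46×0.5049 + 0.08×2.0359 + 0.36×0.1809 = 0.5427
MRP = 6.78% − 1.89% = 4.89%
E(R_P) = R_f + β_P × MRP = 1.89% + 0.5427 × 4.89% = 4.54%

4.54%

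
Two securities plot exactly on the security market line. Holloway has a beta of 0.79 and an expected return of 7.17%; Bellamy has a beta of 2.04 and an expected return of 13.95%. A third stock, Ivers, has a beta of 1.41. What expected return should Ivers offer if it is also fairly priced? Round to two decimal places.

MRP (SML slope) = (13.95% − 7.17%) / (2.04 − 0.79) = 6.78% / 1.25 = 5.4240%
R_f (intercept) = 7.17% − 0.79 × 5.4240% = 2.8850%
E(R_Ivers) = R_f + β × MRP = 2.8850% + 1.41 × 5.4240% = 10.53%

10.53%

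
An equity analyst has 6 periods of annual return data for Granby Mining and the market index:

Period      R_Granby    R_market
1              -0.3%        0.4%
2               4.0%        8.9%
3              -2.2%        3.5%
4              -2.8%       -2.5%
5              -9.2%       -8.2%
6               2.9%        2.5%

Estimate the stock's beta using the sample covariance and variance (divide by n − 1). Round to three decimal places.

Mean R_i = (-0.3 + 4.0 − 2.2 − 2.8 − 9.2 + 2.9) / 6 = -1.2667%
Mean R_m = (0.4 + 8.9 + 3.5 − 2.5 − 8.2 + 2.5) / 6 = 0.7667%
Σ(R_i − R̄_i)(R_m − R̄_m) = 123.2967  ⇒  Cov = 123.2967 / 5 = 24.6593
Σ(R_m − R̄_m)² = 167.8333  ⇒  Var(R_m) = 167.8333 / 5 = 33.5667
β = Cov / Var(R_m) = 24.6593 / 33.5667 = 0.7346

0.735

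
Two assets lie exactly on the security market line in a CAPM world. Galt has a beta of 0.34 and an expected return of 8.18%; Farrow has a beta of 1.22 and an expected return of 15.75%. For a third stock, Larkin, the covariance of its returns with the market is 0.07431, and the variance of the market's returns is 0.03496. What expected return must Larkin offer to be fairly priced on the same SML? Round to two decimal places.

MRP = (15.75% − 8.18%) / (1.22 − 0.34) = 8.6023%
R_f = 8.18% − 0.34 × 8.6023% = 5.2552%
β_Larkin = Cov / Var(R_m) = 0.07431 / 0.03496 = 2.1256
E(R_Larkin) = R_f + β × MRP = 5.2552% + 2.1256 × 8.6023% = 23.54%

23.54%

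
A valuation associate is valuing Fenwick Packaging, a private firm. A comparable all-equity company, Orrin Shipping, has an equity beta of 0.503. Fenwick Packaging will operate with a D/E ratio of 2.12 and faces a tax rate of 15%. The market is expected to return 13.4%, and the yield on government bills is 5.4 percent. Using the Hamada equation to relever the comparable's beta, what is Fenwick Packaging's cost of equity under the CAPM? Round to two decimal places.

16.68%

β_L = β_U × [1 + (1 − t)(D/E)] = 0.503 × [1 + (1 − 0.15) × 2.12]
    = 0.503 × [1 + 0.85 × 2.12] = 0.503 × 2.8020 = 1.4094
MRP = 13.4% − 5.4% = 8.00%
E(R) = R_f + β_L × MRP = 5.4% + 1.4094 × 8.0% = 16.68%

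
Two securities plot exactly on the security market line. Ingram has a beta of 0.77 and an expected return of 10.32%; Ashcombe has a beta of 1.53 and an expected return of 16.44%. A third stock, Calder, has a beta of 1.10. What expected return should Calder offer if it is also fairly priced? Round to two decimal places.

MRP (SML slope) = (16.44% − 10.32%) / (1.53 − 0.77) = 6.12% / 0.76 = 8.0526%
R_f (intercept) = 10.32% − 0.77 × 8.0526% = 4.1195%
E(R_Calder) = R_f + β × MRP = 4.1195% + 1.10 × 8.0526% = 12.98%

12.98%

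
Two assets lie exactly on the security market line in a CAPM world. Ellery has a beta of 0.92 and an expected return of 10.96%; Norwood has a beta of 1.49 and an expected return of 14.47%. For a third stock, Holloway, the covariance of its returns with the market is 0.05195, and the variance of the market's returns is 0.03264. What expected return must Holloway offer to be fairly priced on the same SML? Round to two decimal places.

15.10%

MRP = (14.47% − 10.96%) / (1.49 − 0.92) = 6.1579%
R_f = 10.96% − 0.92 × 6.1579% = 5.2947%
β_Holloway = Cov / Var(R_m) = 0.05195 / 0.03264 = 1.5916
E(R_Holloway) = R_f + β × MRP = 5.2947% + 1.5916 × 6.1579% = 15.10%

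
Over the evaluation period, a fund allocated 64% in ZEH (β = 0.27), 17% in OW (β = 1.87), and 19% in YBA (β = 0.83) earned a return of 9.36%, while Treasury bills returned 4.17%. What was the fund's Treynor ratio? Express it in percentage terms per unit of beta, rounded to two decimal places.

β_P = 0.64×0.27 + 0.17×1.87 + 0.19×0.83 = 0.6484
Treynor = (R_P − R_f) / β_P = (9.36% − 4.17%) / 0.6484 = 5.19% / 0.6484 = 8.00%

8.00%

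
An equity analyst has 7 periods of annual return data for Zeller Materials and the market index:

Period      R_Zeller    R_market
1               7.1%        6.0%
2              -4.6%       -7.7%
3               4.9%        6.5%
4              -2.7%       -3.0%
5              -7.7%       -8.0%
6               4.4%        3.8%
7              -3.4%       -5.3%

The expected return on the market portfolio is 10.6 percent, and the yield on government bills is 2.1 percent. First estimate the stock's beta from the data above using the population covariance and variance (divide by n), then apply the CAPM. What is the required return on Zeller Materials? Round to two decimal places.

9.47%

Mean R_i = (7.1 − 4.6 + 4.9 − 2.7 − 7.7 + 4.4 − 3.4) / 7 = -0.2857%
Mean R_m = (6.0 − 7.7 + 6.5 − 3.0 − 8.0 + 3.8 − 5.3) / 7 = -1.1000%
Σ(R_i − R̄_i)(R_m − R̄_m) = 212.1100  ⇒  Cov = 212.1100 / 7 = 30.3014
Σ(R_m − R̄_m)² = 244.6000  ⇒  Var(R_m) = 244.6000 / 7 = 34.9429
β = Cov / Var(R_m) = 30.3014 / 34.9429 = 0.8672
MRP = 10.6% − 2.1% = 8.50%
E(R) = R_f + β × MRP = 2.1% + 0.8672 × 8.5% = 9.47%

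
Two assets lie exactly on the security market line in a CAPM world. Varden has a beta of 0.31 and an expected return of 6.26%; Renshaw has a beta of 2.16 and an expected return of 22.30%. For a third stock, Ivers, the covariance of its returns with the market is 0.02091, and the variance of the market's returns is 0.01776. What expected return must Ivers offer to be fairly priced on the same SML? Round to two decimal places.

13.78%

MRP = (22.30% − 6.26%) / (2.16 − 0.31) = 8.6703%
R_f = 6.26% − 0.31 × 8.6703% = 3.5722%
β_Ivers = Cov / Var(R_m) = 0.02091 / 0.01776 = 1.1774
E(R_Ivers) = R_f + β × MRP = 3.5722% + 1.1774 × 8.6703% = 13.78%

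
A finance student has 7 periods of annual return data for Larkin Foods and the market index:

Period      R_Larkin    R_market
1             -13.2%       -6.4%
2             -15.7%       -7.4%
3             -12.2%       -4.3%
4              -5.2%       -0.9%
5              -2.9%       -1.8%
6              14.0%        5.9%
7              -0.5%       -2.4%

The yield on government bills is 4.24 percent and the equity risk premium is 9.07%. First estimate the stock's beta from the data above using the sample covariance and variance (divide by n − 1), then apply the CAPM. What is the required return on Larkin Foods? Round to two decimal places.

Mean R_i = (-13.2 − 15.7 − 12.2 − 5.2 − 2.9 + 14.0 − 0.5) / 7 = -5.1000%
Mean R_m = (-6.4 − 7.4 − 4.3 − 0.9 − 1.8 + 5.9 − 2.4) / 7 = -2.4714%
Σ(R_i − R̄_i)(R_m − R̄_m) = 258.5900  ⇒  Cov = 258.5900 / 6 = 43.0983
Σ(R_m − R̄_m)² = 116.0743  ⇒  Var(R_m) = 116.0743 / 6 = 19.3457
β = Cov / Var(R_m) = 43.0983 / 19.3457 = 2.2278
E(R) = R_f + β × MRP = 4.24% + 2.2278 × 9.07% = 24.45%

24.45%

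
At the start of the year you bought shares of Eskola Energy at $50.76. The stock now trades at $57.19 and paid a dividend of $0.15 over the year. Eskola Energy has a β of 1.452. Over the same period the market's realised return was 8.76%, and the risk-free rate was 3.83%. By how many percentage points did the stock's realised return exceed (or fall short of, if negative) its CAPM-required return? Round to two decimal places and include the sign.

Realised HPR = (P1 + D1 − P0) / P0 = (57.19 + 0.15 − 50.76) / 50.76 = 6.58 / 50.76 = 12.9630%
MRP = 8.76% − 3.83% = 4.93%
CAPM required = R_f + β·MRP = 3.83% + 1.452 × 4.93% = 10.98836%
α = realised − required = 12.9630% − 10.98836% = +1.97%

+1.97%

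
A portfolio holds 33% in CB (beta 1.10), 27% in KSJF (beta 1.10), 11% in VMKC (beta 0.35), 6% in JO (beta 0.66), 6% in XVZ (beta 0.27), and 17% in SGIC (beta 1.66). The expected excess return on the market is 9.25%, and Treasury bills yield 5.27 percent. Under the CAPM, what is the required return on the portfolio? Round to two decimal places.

14.86%

β_P = Σ w_i β_i = 0.33×1.10 + 0.27×1.10 + 0.11×0.35 + 0.06×0.66 + 0.06×0.27 + 0.17×1.66 = 1.0365
E(R_P) = R_f + β_P × MRP = 5.27% + 1.0365 × 9.25% = 14.86%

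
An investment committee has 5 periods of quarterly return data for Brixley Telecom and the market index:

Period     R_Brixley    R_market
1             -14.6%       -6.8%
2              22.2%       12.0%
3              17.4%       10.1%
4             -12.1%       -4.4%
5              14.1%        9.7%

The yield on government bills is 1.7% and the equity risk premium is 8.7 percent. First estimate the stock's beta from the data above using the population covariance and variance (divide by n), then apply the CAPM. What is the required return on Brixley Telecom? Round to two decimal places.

Mean R_i = (-14.6 + 22.2 + 17.4 − 12.1 + 14.1) / 5 = 5.4000%
Mean R_m = (-6.8 + 12.0 + 10.1 − 4.4 + 9.7) / 5 = 4.1200%
Σ(R_i − R̄_i)(R_m − R̄_m) = 620.1900  ⇒  Cov = 620.1900 / 5 = 124.0380
Σ(R_m − R̄_m)² = 320.8280  ⇒  Var(R_m) = 320.8280 / 5 = 64.1656
β = Cov / Var(R_m) = 124.0380 / 64.1656 = 1.9331
E(R) = R_f + β × MRP = 1.7% + 1.9331 × 8.7% = 18.52%

18.52%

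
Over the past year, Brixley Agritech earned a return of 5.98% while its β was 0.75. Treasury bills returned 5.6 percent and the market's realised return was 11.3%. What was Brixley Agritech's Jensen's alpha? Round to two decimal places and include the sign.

-3.90%

Market excess return = 11.3% − 5.6% = 5.70%
CAPM benchmark = R_f + β(R_m − R_f) = 5.6% + 0.75 × 5.7% = 9.8750%
α = actual − benchmark = 5.98% − 9.8750% = -3.90%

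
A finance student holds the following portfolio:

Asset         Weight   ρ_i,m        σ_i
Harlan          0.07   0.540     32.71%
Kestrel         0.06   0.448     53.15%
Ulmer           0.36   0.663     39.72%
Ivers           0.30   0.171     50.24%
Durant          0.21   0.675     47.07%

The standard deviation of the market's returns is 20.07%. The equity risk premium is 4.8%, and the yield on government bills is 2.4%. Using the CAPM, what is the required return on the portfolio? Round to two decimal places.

7.52%

β_Harlan = 0.540 × 32.71% / 20.07% = 0.8801
β_Kestrel = 0.448 × 53.15% / 20.07% = 1.1864
β_Ulmer = 0.663 × 39.72% / 20.07% = 1.3121
β_Ivers = 0.171 × 50.24% / 20.07% = 0.4281
β_Durant = 0.675 × 47.07% / 20.07% = 1.5831
β_P = Σ w_i β_i = 0.07×0.8801 + 0.06×1.1864 + 0.36×1.3121 + 0.30×0.4281 + 0.21×1.5831 = 1.0660
E(R_P) = R_f + β_P × MRP = 2.4% + 1.0660 × 4.8% = 7.52%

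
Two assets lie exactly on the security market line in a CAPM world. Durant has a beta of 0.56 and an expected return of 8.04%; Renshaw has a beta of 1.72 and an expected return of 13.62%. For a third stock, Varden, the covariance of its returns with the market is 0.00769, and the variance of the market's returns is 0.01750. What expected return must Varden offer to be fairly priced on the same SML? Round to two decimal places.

7.46%

MRP = (13.62% − 8.04%) / (1.72 − 0.56) = 4.8103%
R_f = 8.04% − 0.56 × 4.8103% = 5.3462%
β_Varden = Cov / Var(R_m) = 0.00769 / 0.01750 = 0.4394
E(R_Varden) = R_f + β × MRP = 5.3462% + 0.4394 × 4.8103% = 7.46%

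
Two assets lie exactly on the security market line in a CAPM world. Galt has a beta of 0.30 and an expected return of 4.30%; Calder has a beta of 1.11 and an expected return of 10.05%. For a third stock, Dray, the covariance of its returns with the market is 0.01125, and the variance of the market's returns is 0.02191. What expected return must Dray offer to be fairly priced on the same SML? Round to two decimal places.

5.82%

MRP = (10.05% − 4.30%) / (1.11 − 0.30) = 7.0988%
R_f = 4.30% − 0.30 × 7.0988% = 2.1704%
β_Dray = Cov / Var(R_m) = 0.01125 / 0.02191 = 0.5135
E(R_Dray) = R_f + β × MRP = 2.1704% + 0.5135 × 7.0988% = 5.82%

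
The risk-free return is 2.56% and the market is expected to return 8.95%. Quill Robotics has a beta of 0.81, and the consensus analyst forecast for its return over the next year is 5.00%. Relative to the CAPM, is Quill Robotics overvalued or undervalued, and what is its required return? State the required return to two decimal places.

MRP = 8.95% − 2.56% = 6.39%
Required return = R_f + β·MRP = 2.56% + 0.81 × 6.39% = 7.74%
Forecast 5.00% < required 7.74% → the stock plots below the SML → overvalued.

Overvalued; required return 7.74%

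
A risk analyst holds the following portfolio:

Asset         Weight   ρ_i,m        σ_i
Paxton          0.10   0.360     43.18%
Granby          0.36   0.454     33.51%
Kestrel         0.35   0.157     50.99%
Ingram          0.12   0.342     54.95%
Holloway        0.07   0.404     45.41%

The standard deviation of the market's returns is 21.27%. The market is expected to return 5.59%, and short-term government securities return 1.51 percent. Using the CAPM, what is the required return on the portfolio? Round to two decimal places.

4.08%

β_Paxton = 0.360 × 43.18% / 21.27% = 0.7308
β_Granby = 0.454 × 33.51% / 21.27% = 0.7153
β_Kestrel = 0.157 × 50.99% / 21.27% = 0.3764
β_Ingram = 0.342 × 54.95% / 21.27% = 0.8835
β_Holloway = 0.404 × 45.41% / 21.27% = 0.8625
β_P = Σ w_i β_i = 0.10×0.7308 + 0.36×0.7153 + 0.35×0.3764 + 0.12×0.8835 + 0.07×0.8625 = 0.6287
MRP = 5.59% − 1.51% = 4.08%
E(R_P) = R_f + β_P × MRP = 1.51% + 0.6287 × 4.08% = 4.08%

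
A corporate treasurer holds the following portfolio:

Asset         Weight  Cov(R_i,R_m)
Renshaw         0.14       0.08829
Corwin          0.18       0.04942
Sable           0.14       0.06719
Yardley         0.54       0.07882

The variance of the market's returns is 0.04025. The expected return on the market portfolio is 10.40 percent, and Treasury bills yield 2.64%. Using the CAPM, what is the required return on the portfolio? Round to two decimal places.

16.76%

β_Renshaw = 0.08829 / 0.04025 = 2.1935
β_Corwin = 0.04942 / 0.04025 = 1.2278
β_Sable = 0.06719 / 0.04025 = 1.6693
β_Yardley = 0.07882 / 0.04025 = 1.9583
β_P = Σ w_i β_i = 0.14×2.1935 + 0.18×1.2278 + 0.14×1.6693 + 0.54×1.9583 = 1.8193
MRP = 10.40% − 2.64% = 7.76%
E(R_P) = R_f + β_P × MRP = 2.64% + 1.8193 × 7.76% = 16.76%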